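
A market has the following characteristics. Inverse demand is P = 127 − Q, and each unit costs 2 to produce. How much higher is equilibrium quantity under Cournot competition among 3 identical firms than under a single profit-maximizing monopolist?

Monopoly sets MR = MC: 127 − 2Q = 2 ⇒ Q = 62.5, P = 127 − 62.5 = 64.5.
In a 3-firm Cournot equilibrium, symmetry and the first-order condition give q = (127 − 2)/(4) = 31.25. So Q = 93.75 and P = 33.25.
Change in equilibrium quantity: 93.75 − 62.5 = 31.25.

Q rises by 31.25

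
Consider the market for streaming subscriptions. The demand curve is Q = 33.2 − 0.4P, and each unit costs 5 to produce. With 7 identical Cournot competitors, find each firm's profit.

π_i = 38.025

Inverting demand: P = 83 − 2.5Q.
Cournot with 7 identical firms: the symmetric best-response condition is 83 − 20q = 5. Each firm produces q = 3.9, total output Q = 27.3, price P = 14.75.
Each firm's profit = (14.75 − 5)·3.9 = 38.025.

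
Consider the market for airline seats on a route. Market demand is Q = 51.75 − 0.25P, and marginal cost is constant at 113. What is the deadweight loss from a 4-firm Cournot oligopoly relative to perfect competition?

Inverting demand: P = 207 − 4Q.
Competitive firms price at marginal cost: P = 113, giving Q = 23.5.
With 4 symmetric Cournot firms, each firm's FOC gives 207 − 20q = 113, so q = 4.7, Q = 4·4.7 = 18.8, and P = 131.8.
DWL is the triangle between Q = 18.8 and Q = 23.5: ½·(23.5 − 18.8)·(131.8 − 113) = 44.18.

DWL = 44.18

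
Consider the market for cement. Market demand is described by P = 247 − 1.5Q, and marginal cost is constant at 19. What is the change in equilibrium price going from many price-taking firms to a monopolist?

Perfect competition: P = MC = 19, so 247 − 1.5Q = 19 and Q = 152.
Monopoly sets MR = MC: 247 − 3Q = 19 ⇒ Q = 76, P = 247 − 1.5·76 = 133.
Change in equilibrium price: 133 − 19 = 114.

Equilibrium price rises by 114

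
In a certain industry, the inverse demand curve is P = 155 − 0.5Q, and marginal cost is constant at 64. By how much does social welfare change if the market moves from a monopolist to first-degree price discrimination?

TS rises by 2070.25

Monopoly sets MR = MC: 155 − Q = 64 ⇒ Q = 91, P = 155 − 0.5·91 = 109.5.
CS = ½·(155 − 109.5)·91 = 2070.25; PS = (109.5 − 64)·91 = 4140.5; TS = 6210.75.
A perfectly discriminating monopolist sells every unit with P(Q) ≥ MC(Q), so output equals the competitive quantity Q = 182. Each buyer pays their reservation price, so CS = 0 and the firm captures all surplus.
TS = 8281 (equal to competitive TS).
Change in social welfare: 8281 − 6210.75 = 2070.25.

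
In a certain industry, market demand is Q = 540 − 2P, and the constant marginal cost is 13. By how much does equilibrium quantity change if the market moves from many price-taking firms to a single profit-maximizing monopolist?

Inverting demand: P = 270 − 0.5Q.
Under competition P = MC = 13, so Q = (270 − 13)/0.5 = 514.
The monopolist equates marginal revenue to marginal cost: 270 − Q = 13, so Q = 257. From demand, P = 141.5.
Change in equilibrium quantity: 257 − 514 = −257.

Q falls by 257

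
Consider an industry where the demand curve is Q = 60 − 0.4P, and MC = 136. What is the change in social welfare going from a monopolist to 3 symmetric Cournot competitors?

Inverting demand: P = 150 − 2.5Q.
A monopolist chooses Q where MR = MC. MR = 150 − 5Q; setting this equal to 136 gives Q = 2.8 and P = 143.
CS = ½·(150 − 143)·2.8 = 9.8; PS = (143 − 136)·2.8 = 19.6; TS = 29.4.
With 3 symmetric Cournot firms, each firm's FOC gives 150 − 10q = 136, so q = 1.4, Q = 3·1.4 = 4.2, and P = 139.5.
CS = ½·(150 − 139.5)·4.2 = 22.05; PS = (139.5 − 136)·4.2 = 14.7; TS = 36.75.
Change in social welfare: 36.75 − 29.4 = 7.35.

Social welfare rises by 7.35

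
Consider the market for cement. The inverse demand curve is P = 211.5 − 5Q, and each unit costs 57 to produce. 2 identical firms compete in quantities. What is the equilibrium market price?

In a 2-firm Cournot equilibrium, symmetry and the first-order condition give q = (211.5 − 57)/(15) = 10.3. So Q = 20.6 and P = 108.5.

P = 108.5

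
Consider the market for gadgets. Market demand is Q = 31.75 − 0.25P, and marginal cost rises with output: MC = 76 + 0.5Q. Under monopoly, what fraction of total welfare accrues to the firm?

PS/TS = 0.68

Inverting demand: P = 127 − 4Q.
Monopoly sets MR = MC: 127 − 8Q = 76 + 0.5Q ⇒ Q = 6, P = 127 − 4·6 = 103.
CS = ½·(127 − 103)·6 = 72.
PS = P·Q − VC(Q) = 103·6 − (76·6 + ½·0.5·6²) = 153.
Share captured = PS/TS = 153/225 = 0.68.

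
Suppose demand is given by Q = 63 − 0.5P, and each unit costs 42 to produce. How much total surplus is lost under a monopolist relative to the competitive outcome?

DWL = 441

Inverting demand: P = 126 − 2Q.
Under competition P = MC = 42, so Q = (126 − 42)/2 = 42.
Monopoly sets MR = MC: 126 − 4Q = 42 ⇒ Q = 21, P = 126 − 2·21 = 84.
DWL is the triangle between Q = 21 and Q = 42: ½·(42 − 21)·(84 − 42) = 441.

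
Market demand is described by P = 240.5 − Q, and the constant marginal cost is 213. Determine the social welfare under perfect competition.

TS = 378.125

Perfect competition: P = MC = 213, so 240.5 − Q = 213 and Q = 27.5.
CS = ½·(240.5 − 213)·27.5 = 378.125; PS = (213 − 213)·27.5 = 0; TS = 378.125.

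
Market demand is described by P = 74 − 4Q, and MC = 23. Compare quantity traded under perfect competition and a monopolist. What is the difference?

Under competition P = MC = 23, so Q = (74 − 23)/4 = 12.75.
The monopolist equates marginal revenue to marginal cost: 74 − 8Q = 23, so Q = 6.375. From demand, P = 48.5.
Change in quantity traded: 6.375 − 12.75 = −6.375.

Q falls by 6.375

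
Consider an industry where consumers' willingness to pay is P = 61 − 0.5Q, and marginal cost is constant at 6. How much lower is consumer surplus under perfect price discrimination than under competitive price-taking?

CS falls by 3025

Perfect competition: P = MC = 6, so 61 − 0.5Q = 6 and Q = 110.
CS = ½·(61 − 6)·110 = 3025.
A perfectly discriminating monopolist sells every unit with P(Q) ≥ MC(Q), so output equals the competitive quantity Q = 110. Each buyer pays their reservation price, so CS = 0 and the firm captures all surplus.
CS = 0.
Change in consumer surplus: 0 − 3025 = −3025.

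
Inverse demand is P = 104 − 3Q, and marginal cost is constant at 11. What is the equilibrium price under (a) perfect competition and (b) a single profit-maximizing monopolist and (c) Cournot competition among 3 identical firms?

Competition: P = 11; Monopoly: P = 57.5; Cournot: P = 34.25

Competitive firms price at marginal cost: P = 11, giving Q = 31.
The monopolist equates marginal revenue to marginal cost: 104 − 6Q = 11, so Q = 15.5. From demand, P = 57.5.
Cournot with 3 identical firms: the symmetric best-response condition is 104 − 12q = 11. Each firm produces q = 7.75, total output Q = 23.25, price P = 34.25.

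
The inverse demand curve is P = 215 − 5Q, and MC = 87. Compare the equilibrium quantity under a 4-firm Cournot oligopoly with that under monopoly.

Cournot: Q = 20.48; Monopoly: Q = 12.8

Cournot with 4 identical firms: the symmetric best-response condition is 215 − 25q = 87. Each firm produces q = 5.12, total output Q = 20.48, price P = 112.6.
The monopolist equates marginal revenue to marginal cost: 215 − 10Q = 87, so Q = 12.8. From demand, P = 151.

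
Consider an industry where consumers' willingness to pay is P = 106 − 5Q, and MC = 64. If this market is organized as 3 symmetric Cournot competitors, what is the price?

P = 74.5

With 3 symmetric Cournot firms, each firm's FOC gives 106 − 20q = 64, so q = 2.1, Q = 3·2.1 = 6.3, and P = 74.5.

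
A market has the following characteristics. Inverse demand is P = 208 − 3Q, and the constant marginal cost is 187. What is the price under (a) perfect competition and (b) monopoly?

Perfect competition: P = MC = 187, so 208 − 3Q = 187 and Q = 7.
Monopoly sets MR = MC: 208 − 6Q = 187 ⇒ Q = 3.5, P = 208 − 3·3.5 = 197.5.

Competition: P = 187; Monopoly: P = 197.5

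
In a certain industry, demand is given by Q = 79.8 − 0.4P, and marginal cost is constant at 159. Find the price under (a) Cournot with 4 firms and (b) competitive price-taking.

Inverting demand: P = 199.5 − 2.5Q.
Cournot with 4 identical firms: the symmetric best-response condition is 199.5 − 12.5q = 159. Each firm produces q = 3.24, total output Q = 12.96, price P = 167.1.
Perfect competition: P = MC = 159, so 199.5 − 2.5Q = 159 and Q = 16.2.

Cournot: P = 167.1; Competition: P = 159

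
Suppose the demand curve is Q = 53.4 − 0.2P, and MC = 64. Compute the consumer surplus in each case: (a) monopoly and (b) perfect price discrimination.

Inverting demand: P = 267 − 5Q.
A monopolist chooses Q where MR = MC. MR = 267 − 10Q; setting this equal to 64 gives Q = 20.3 and P = 165.5.
CS = ½·(267 − 165.5)·20.3 = 1030.225.
A perfectly discriminating monopolist sells every unit with P(Q) ≥ MC(Q), so output equals the competitive quantity Q = 40.6. Each buyer pays their reservation price, so CS = 0 and the firm captures all surplus.
CS = 0.

Monopoly: CS = 1030.225; Perfect PD: CS = 0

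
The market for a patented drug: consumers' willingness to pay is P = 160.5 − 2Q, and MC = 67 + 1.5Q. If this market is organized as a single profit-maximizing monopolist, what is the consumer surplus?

CS = 289

A monopolist chooses Q where MR = MC. MR = 160.5 − 4Q; setting this equal to 67 + 1.5Q gives Q = 17 and P = 126.5.
CS = ½·(160.5 − 126.5)·17 = 289.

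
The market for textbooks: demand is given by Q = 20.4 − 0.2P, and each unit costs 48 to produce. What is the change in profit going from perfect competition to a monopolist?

Profit rises by 145.8

Inverting demand: P = 102 − 5Q.
Competitive firms price at marginal cost: P = 48, giving Q = 10.8.
Profit = (48 − 48)·10.8 = 0.
A monopolist chooses Q where MR = MC. MR = 102 − 10Q; setting this equal to 48 gives Q = 5.4 and P = 75.
Profit = (75 − 48)·5.4 = 145.8.
Change in profit: 145.8 − 0 = 145.8.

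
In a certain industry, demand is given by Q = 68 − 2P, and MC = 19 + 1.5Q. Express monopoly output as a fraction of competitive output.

Q_m/Q_c = 0.8

Inverting demand: P = 34 − 0.5Q.
The monopolist equates marginal revenue to marginal cost: 34 − Q = 19 + 1.5Q, so Q = 6. From demand, P = 31.
Under competition P = MC: 34 − 0.5Q = 19 + 1.5Q ⇒ Q = 7.5, P = 30.25.
Ratio Q_m/Q_c = 6/7.5 = 0.8.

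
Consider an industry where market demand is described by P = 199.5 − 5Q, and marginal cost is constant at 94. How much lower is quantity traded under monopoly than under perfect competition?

Under competition P = MC = 94, so Q = (199.5 − 94)/5 = 21.1.
The monopolist equates marginal revenue to marginal cost: 199.5 − 10Q = 94, so Q = 10.55. From demand, P = 146.75.
Change in quantity traded: 10.55 − 21.1 = −10.55.

Quantity traded falls by 10.55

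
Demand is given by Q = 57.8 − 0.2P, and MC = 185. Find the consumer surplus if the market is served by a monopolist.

Inverting demand: P = 289 − 5Q.
A monopolist chooses Q where MR = MC. MR = 289 − 10Q; setting this equal to 185 gives Q = 10.4 and P = 237.
CS = ½·(289 − 237)·10.4 = 270.4.

CS = 270.4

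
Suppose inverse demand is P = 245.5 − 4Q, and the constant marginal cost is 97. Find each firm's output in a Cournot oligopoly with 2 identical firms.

q_i = 12.375

In a 2-firm Cournot equilibrium, symmetry and the first-order condition give q = (245.5 − 97)/(12) = 12.375. So Q = 24.75 and P = 146.5.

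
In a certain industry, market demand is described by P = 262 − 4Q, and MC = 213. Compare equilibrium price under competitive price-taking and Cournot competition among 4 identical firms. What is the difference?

Competitive firms price at marginal cost: P = 213, giving Q = 12.25.
Cournot with 4 identical firms: the symmetric best-response condition is 262 − 20q = 213. Each firm produces q = 2.45, total output Q = 9.8, price P = 222.8.
Change in equilibrium price: 222.8 − 213 = 9.8.

P rises by 9.8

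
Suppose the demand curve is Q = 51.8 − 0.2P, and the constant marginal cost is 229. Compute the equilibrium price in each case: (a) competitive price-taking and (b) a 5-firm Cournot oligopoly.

Competition: P = 229; Cournot: P = 234

Inverting demand: P = 259 − 5Q.
Competitive firms price at marginal cost: P = 229, giving Q = 6.
With 5 symmetric Cournot firms, each firm's FOC gives 259 − 30q = 229, so q = 1, Q = 5·1 = 5, and P = 234.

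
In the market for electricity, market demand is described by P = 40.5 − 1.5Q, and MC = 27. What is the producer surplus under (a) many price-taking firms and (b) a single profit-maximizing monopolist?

Perfect competition: P = MC = 27, so 40.5 − 1.5Q = 27 and Q = 9.
PS = (27 − 27)·9 = 0.
Monopoly sets MR = MC: 40.5 − 3Q = 27 ⇒ Q = 4.5, P = 40.5 − 1.5·4.5 = 33.75.
PS = (33.75 − 27)·4.5 = 30.375.

Competition: PS = 0; Monopoly: PS = 30.375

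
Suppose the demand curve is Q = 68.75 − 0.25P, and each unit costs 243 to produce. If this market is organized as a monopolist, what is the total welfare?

Inverting demand: P = 275 − 4Q.
Monopoly sets MR = MC: 275 − 8Q = 243 ⇒ Q = 4, P = 275 − 4·4 = 259.
CS = ½·(275 − 259)·4 = 32; PS = (259 − 243)·4 = 64; TS = 96.

TS = 96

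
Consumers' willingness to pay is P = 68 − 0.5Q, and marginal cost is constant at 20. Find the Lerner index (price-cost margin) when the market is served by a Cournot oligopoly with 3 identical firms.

In a 3-firm Cournot equilibrium, symmetry and the first-order condition give q = (68 − 20)/(2) = 24. So Q = 72 and P = 32.
Lerner index = (P − MC)/P = (32 − 20)/32 = 0.375.

Lerner index = 0.375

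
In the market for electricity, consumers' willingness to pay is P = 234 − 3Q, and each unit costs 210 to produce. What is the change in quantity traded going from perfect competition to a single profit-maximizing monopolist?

Competitive firms price at marginal cost: P = 210, giving Q = 8.
Monopoly sets MR = MC: 234 − 6Q = 210 ⇒ Q = 4, P = 234 − 3·4 = 222.
Change in quantity traded: 4 − 8 = −4.

Quantity traded falls by 4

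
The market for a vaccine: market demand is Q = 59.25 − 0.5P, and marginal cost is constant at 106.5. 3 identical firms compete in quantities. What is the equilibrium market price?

Inverting demand: P = 118.5 − 2Q.
With 3 symmetric Cournot firms, each firm's FOC gives 118.5 − 8q = 106.5, so q = 1.5, Q = 3·1.5 = 4.5, and P = 109.5.

P = 109.5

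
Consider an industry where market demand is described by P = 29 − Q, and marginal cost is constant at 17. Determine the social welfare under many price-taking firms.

TS = 72

Competitive firms price at marginal cost: P = 17, giving Q = 12.
CS = ½·(29 − 17)·12 = 72; PS = (17 − 17)·12 = 0; TS = 72.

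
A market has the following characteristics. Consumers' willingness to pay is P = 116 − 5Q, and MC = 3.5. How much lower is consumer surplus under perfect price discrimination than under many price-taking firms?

Consumer surplus falls by 1265.625

Perfect competition: P = MC = 3.5, so 116 − 5Q = 3.5 and Q = 22.5.
CS = ½·(116 − 3.5)·22.5 = 1265.625.
Under first-degree price discrimination the firm charges each unit its demand price and produces up to where P = MC, i.e. Q = 22.5. Consumer surplus is zero; producer surplus equals total surplus.
CS = 0.
Change in consumer surplus: 0 − 1265.625 = −1265.625.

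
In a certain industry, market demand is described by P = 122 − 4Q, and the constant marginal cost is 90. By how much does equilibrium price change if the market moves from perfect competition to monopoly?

Perfect competition: P = MC = 90, so 122 − 4Q = 90 and Q = 8.
A monopolist chooses Q where MR = MC. MR = 122 − 8Q; setting this equal to 90 gives Q = 4 and P = 106.
Change in equilibrium price: 106 − 90 = 16.

P rises by 16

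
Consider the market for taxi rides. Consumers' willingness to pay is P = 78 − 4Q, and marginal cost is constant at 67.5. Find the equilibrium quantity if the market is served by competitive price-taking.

Q = 2.625

Under competition P = MC = 67.5, so Q = (78 − 67.5)/4 = 2.625.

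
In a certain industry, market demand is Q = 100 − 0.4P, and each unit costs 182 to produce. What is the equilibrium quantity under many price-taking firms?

Q = 27.2

Inverting demand: P = 250 − 2.5Q.
Perfect competition: P = MC = 182, so 250 − 2.5Q = 182 and Q = 27.2.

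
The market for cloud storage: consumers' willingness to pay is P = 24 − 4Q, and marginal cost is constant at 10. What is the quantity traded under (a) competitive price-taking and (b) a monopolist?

Under competition P = MC = 10, so Q = (24 − 10)/4 = 3.5.
The monopolist equates marginal revenue to marginal cost: 24 − 8Q = 10, so Q = 1.75. From demand, P = 17.

Competition: Q = 3.5; Monopoly: Q = 1.75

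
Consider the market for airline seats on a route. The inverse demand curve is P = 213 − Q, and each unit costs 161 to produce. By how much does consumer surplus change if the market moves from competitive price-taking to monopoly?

Consumer surplus falls by 1014

Perfect competition: P = MC = 161, so 213 − Q = 161 and Q = 52.
CS = ½·(213 − 161)·52 = 1352.
A monopolist chooses Q where MR = MC. MR = 213 − 2Q; setting this equal to 161 gives Q = 26 and P = 187.
CS = ½·(213 − 187)·26 = 338.
Change in consumer surplus: 338 − 1352 = −1014.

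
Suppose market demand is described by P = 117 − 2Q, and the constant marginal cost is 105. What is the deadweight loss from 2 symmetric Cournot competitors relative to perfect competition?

Perfect competition: P = MC = 105, so 117 − 2Q = 105 and Q = 6.
Cournot with 2 identical firms: the symmetric best-response condition is 117 − 6q = 105. Each firm produces q = 2, total output Q = 4, price P = 109.
DWL is the triangle between Q = 4 and Q = 6: ½·(6 − 4)·(109 − 105) = 4.

DWL = 4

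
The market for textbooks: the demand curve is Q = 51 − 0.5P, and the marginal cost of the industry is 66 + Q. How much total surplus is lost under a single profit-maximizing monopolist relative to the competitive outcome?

DWL = 34.56

Inverting demand: P = 102 − 2Q.
Competitive equilibrium sets price equal to marginal cost: 102 − 2Q = 66 + Q, so Q = 12 and P = 78.
A monopolist chooses Q where MR = MC. MR = 102 − 4Q; setting this equal to 66 + Q gives Q = 7.2 and P = 87.6.
CS = ½·(102 − 78)·12 = 144; PS = (78·12 − 66·12 − ½·1·12²) = 72; TS = 216.
CS = ½·(102 − 87.6)·7.2 = 51.84; PS = (87.6·7.2 − 66·7.2 − ½·1·7.2²) = 129.6; TS = 181.44.
DWL = 216 − 181.44 = 34.56.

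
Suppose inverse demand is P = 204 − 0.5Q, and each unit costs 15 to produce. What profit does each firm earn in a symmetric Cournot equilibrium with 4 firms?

π_i = 2857.68

In a 4-firm Cournot equilibrium, symmetry and the first-order condition give q = (204 − 15)/(2.5) = 75.6. So Q = 302.4 and P = 52.8.
Each firm's profit = (52.8 − 15)·75.6 = 2857.68.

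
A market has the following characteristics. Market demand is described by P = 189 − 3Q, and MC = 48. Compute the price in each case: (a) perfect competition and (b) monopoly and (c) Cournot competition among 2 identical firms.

Perfect competition: P = MC = 48, so 189 − 3Q = 48 and Q = 47.
A monopolist chooses Q where MR = MC. MR = 189 − 6Q; setting this equal to 48 gives Q = 23.5 and P = 118.5.
In a 2-firm Cournot equilibrium, symmetry and the first-order condition give q = (189 − 48)/(9) = 47/3. So Q = 94/3 and P = 95.

Competition: P = 48; Monopoly: P = 118.5; Cournot: P = 95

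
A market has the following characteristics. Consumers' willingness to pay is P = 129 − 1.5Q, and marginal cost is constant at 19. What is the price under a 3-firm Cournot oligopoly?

P = 46.5

In a 3-firm Cournot equilibrium, symmetry and the first-order condition give q = (129 − 19)/(6) = 55/3. So Q = 55 and P = 46.5.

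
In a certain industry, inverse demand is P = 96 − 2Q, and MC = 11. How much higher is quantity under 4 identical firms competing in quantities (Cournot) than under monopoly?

Quantity rises by 12.75

The monopolist equates marginal revenue to marginal cost: 96 − 4Q = 11, so Q = 21.25. From demand, P = 53.5.
Cournot with 4 identical firms: the symmetric best-response condition is 96 − 10q = 11. Each firm produces q = 8.5, total output Q = 34, price P = 28.
Change in quantity: 34 − 21.25 = 12.75.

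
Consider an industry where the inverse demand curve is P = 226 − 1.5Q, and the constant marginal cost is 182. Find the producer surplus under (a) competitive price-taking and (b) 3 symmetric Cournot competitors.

Under competition P = MC = 182, so Q = (226 − 182)/1.5 = 88/3.
PS = (182 − 182)·88/3 = 0.
Cournot with 3 identical firms: the symmetric best-response condition is 226 − 6q = 182. Each firm produces q = 22/3, total output Q = 22, price P = 193.
PS = (193 − 182)·22 = 242.

Competition: PS = 0; Cournot: PS = 242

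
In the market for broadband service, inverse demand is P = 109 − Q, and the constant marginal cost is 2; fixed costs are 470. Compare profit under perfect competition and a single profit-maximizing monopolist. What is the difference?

Competitive firms price at marginal cost: P = 2, giving Q = 107.
Profit = (2 − 2)·107 − 470 = −470.
Monopoly sets MR = MC: 109 − 2Q = 2 ⇒ Q = 53.5, P = 109 − 53.5 = 55.5.
Profit = (55.5 − 2)·53.5 − 470 = 2392.25.
Change in profit: 2392.25 − −470 = 2862.25.

Profit rises by 2862.25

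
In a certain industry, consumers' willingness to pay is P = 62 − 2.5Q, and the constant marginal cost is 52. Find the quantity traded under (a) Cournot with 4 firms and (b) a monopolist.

Cournot: Q = 3.2; Monopoly: Q = 2

In a 4-firm Cournot equilibrium, symmetry and the first-order condition give q = (62 − 52)/(12.5) = 0.8. So Q = 3.2 and P = 54.
Monopoly sets MR = MC: 62 − 5Q = 52 ⇒ Q = 2, P = 62 − 2.5·2 = 57.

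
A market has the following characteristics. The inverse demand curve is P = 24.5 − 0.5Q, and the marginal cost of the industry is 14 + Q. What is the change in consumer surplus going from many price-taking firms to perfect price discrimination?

CS falls by 12.25

Competitive equilibrium sets price equal to marginal cost: 24.5 − 0.5Q = 14 + Q, so Q = 7 and P = 21.
CS = ½·(24.5 − 21)·7 = 12.25.
With perfect price discrimination, output is the efficient level Q = 7 (where demand meets MC), but every buyer pays their willingness to pay: CS = 0 and PS = total surplus.
CS = 0.
Change in consumer surplus: 0 − 12.25 = −12.25.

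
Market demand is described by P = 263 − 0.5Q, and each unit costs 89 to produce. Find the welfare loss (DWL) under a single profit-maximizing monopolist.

Under competition P = MC = 89, so Q = (263 − 89)/0.5 = 348.
A monopolist chooses Q where MR = MC. MR = 263 − Q; setting this equal to 89 gives Q = 174 and P = 176.
DWL is the triangle between Q = 174 and Q = 348: ½·(348 − 174)·(176 − 89) = 7569.

DWL = 7569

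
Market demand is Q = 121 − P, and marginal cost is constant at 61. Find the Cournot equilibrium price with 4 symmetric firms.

P = 73

Inverting demand: P = 121 − Q.
With 4 symmetric Cournot firms, each firm's FOC gives 121 − 5q = 61, so q = 12, Q = 4·12 = 48, and P = 73.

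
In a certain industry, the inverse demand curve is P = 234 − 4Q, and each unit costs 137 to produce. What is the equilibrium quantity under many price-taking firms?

Q = 24.25

Under competition P = MC = 137, so Q = (234 − 137)/4 = 24.25.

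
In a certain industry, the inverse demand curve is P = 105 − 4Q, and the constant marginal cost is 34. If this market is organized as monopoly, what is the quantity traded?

Q = 8.875

The monopolist equates marginal revenue to marginal cost: 105 − 8Q = 34, so Q = 8.875. From demand, P = 69.5.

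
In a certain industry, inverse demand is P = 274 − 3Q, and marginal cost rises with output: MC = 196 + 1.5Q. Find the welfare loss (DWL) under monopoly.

DWL = 108.16

Competitive equilibrium sets price equal to marginal cost: 274 − 3Q = 196 + 1.5Q, so Q = 52/3 and P = 222.
Monopoly sets MR = MC: 274 − 6Q = 196 + 1.5Q ⇒ Q = 10.4, P = 274 − 3·10.4 = 242.8.
CS = ½·(274 − 222)·52/3 = 1352/3; PS = (222·52/3 − 196·52/3 − ½·1.5·(52/3)²) = 676/3; TS = 676.
CS = ½·(274 − 242.8)·10.4 = 162.24; PS = (242.8·10.4 − 196·10.4 − ½·1.5·10.4²) = 405.6; TS = 567.84.
DWL = 676 − 567.84 = 108.16.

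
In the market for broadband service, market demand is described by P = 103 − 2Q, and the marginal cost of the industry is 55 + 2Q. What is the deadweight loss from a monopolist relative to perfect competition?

DWL = 32

Under competition P = MC: 103 − 2Q = 55 + 2Q ⇒ Q = 12, P = 79.
A monopolist chooses Q where MR = MC. MR = 103 − 4Q; setting this equal to 55 + 2Q gives Q = 8 and P = 87.
CS = ½·(103 − 79)·12 = 144; PS = (79·12 − 55·12 − ½·2·12²) = 144; TS = 288.
CS = ½·(103 − 87)·8 = 64; PS = (87·8 − 55·8 − ½·2·8²) = 192; TS = 256.
DWL = 288 − 256 = 32.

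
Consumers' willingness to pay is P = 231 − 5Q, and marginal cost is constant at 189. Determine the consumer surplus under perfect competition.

CS = 176.4

Perfect competition: P = MC = 189, so 231 − 5Q = 189 and Q = 8.4.
CS = ½·(231 − 189)·8.4 = 176.4.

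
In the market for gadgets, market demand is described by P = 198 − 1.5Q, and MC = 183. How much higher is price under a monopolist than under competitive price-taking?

Price rises by 7.5

Competitive firms price at marginal cost: P = 183, giving Q = 10.
Monopoly sets MR = MC: 198 − 3Q = 183 ⇒ Q = 5, P = 198 − 1.5·5 = 190.5.
Change in price: 190.5 − 183 = 7.5.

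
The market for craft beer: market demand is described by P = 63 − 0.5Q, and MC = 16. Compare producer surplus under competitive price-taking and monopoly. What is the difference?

Under competition P = MC = 16, so Q = (63 − 16)/0.5 = 94.
PS = (16 − 16)·94 = 0.
Monopoly sets MR = MC: 63 − Q = 16 ⇒ Q = 47, P = 63 − 0.5·47 = 39.5.
PS = (39.5 − 16)·47 = 1104.5.
Change in producer surplus: 1104.5 − 0 = 1104.5.

Producer surplus rises by 1104.5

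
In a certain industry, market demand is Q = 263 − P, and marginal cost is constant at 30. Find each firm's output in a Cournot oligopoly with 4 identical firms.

q_i = 46.6

Inverting demand: P = 263 − Q.
In a 4-firm Cournot equilibrium, symmetry and the first-order condition give q = (263 − 30)/(5) = 46.6. So Q = 186.4 and P = 76.6.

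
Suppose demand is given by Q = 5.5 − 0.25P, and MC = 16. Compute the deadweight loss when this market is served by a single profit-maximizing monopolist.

Inverting demand: P = 22 − 4Q.
Competitive firms price at marginal cost: P = 16, giving Q = 1.5.
The monopolist equates marginal revenue to marginal cost: 22 − 8Q = 16, so Q = 0.75. From demand, P = 19.
DWL is the triangle between Q = 0.75 and Q = 1.5: ½·(1.5 − 0.75)·(19 − 16) = 1.125.

DWL = 1.125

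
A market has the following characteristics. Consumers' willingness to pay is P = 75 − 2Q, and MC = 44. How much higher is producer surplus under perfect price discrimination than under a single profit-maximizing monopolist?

A monopolist chooses Q where MR = MC. MR = 75 − 4Q; setting this equal to 44 gives Q = 7.75 and P = 59.5.
PS = (59.5 − 44)·7.75 = 120.125.
With perfect price discrimination, output is the efficient level Q = 15.5 (where demand meets MC), but every buyer pays their willingness to pay: CS = 0 and PS = total surplus.
PS = ½·(75 − 44)·15.5 = 240.25.
Change in producer surplus: 240.25 − 120.125 = 120.125.

Producer surplus rises by 120.125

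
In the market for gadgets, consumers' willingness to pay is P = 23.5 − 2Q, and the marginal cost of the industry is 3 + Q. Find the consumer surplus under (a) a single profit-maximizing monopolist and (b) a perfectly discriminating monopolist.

Monopoly: CS = 16.81; Perfect PD: CS = 0

A monopolist chooses Q where MR = MC. MR = 23.5 − 4Q; setting this equal to 3 + Q gives Q = 4.1 and P = 15.3.
CS = ½·(23.5 − 15.3)·4.1 = 16.81.
A perfectly discriminating monopolist sells every unit with P(Q) ≥ MC(Q), so output equals the competitive quantity Q = 41/6. Each buyer pays their reservation price, so CS = 0 and the firm captures all surplus.
CS = 0.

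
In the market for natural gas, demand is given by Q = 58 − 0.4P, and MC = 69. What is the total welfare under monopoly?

Inverting demand: P = 145 − 2.5Q.
The monopolist equates marginal revenue to marginal cost: 145 − 5Q = 69, so Q = 15.2. From demand, P = 107.
CS = ½·(145 − 107)·15.2 = 288.8; PS = (107 − 69)·15.2 = 577.6; TS = 866.4.

TS = 866.4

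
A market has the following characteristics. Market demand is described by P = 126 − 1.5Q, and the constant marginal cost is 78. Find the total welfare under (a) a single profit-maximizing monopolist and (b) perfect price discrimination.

A monopolist chooses Q where MR = MC. MR = 126 − 3Q; setting this equal to 78 gives Q = 16 and P = 102.
CS = ½·(126 − 102)·16 = 192; PS = (102 − 78)·16 = 384; TS = 576.
A perfectly discriminating monopolist sells every unit with P(Q) ≥ MC(Q), so output equals the competitive quantity Q = 32. Each buyer pays their reservation price, so CS = 0 and the firm captures all surplus.
TS = 768 (equal to competitive TS).

Monopoly: TS = 576; Perfect PD: TS = 768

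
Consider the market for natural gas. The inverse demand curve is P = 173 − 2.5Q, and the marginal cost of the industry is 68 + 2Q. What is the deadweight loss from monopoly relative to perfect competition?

DWL = 156.25

Competitive equilibrium sets price equal to marginal cost: 173 − 2.5Q = 68 + 2Q, so Q = 70/3 and P = 344/3.
Monopoly sets MR = MC: 173 − 5Q = 68 + 2Q ⇒ Q = 15, P = 173 − 2.5·15 = 135.5.
CS = ½·(173 − 344/3)·70/3 = 6125/9; PS = (344/3·70/3 − 68·70/3 − ½·2·(70/3)²) = 4900/9; TS = 1225.
CS = ½·(173 − 135.5)·15 = 281.25; PS = (135.5·15 − 68·15 − ½·2·15²) = 787.5; TS = 1068.75.
DWL = 1225 − 1068.75 = 156.25.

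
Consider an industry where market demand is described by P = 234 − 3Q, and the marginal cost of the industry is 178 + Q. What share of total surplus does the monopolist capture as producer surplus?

A monopolist chooses Q where MR = MC. MR = 234 − 6Q; setting this equal to 178 + Q gives Q = 8 and P = 210.
CS = ½·(234 − 210)·8 = 96.
PS = P·Q − VC(Q) = 210·8 − (178·8 + ½·1·8²) = 224.
Share captured = PS/TS = 224/320 = 0.7.

PS/TS = 0.7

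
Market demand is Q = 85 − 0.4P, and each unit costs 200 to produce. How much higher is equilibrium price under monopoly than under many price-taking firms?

P rises by 6.25

Inverting demand: P = 212.5 − 2.5Q.
Under competition P = MC = 200, so Q = (212.5 − 200)/2.5 = 5.
The monopolist equates marginal revenue to marginal cost: 212.5 − 5Q = 200, so Q = 2.5. From demand, P = 206.25.
Change in equilibrium price: 206.25 − 200 = 6.25.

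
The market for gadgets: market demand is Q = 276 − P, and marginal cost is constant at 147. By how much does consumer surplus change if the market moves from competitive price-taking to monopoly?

Consumer surplus falls by 6240.375

Inverting demand: P = 276 − Q.
Perfect competition: P = MC = 147, so 276 − Q = 147 and Q = 129.
CS = ½·(276 − 147)·129 = 8320.5.
Monopoly sets MR = MC: 276 − 2Q = 147 ⇒ Q = 64.5, P = 276 − 64.5 = 211.5.
CS = ½·(276 − 211.5)·64.5 = 2080.125.
Change in consumer surplus: 2080.125 − 8320.5 = −6240.375.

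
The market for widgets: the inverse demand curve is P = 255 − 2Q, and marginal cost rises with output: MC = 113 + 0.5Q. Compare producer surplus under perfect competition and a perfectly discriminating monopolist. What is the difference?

PS rises by 3226.24

Under competition P = MC: 255 − 2Q = 113 + 0.5Q ⇒ Q = 56.8, P = 141.4.
PS = P·Q − VC(Q) = 141.4·56.8 − (113·56.8 + ½·0.5·56.8²) = 806.56.
A perfectly discriminating monopolist sells every unit with P(Q) ≥ MC(Q), so output equals the competitive quantity Q = 56.8. Each buyer pays their reservation price, so CS = 0 and the firm captures all surplus.
PS = ½·(255 − 113)·56.8 = 4032.8.
Change in producer surplus: 4032.8 − 806.56 = 3226.24.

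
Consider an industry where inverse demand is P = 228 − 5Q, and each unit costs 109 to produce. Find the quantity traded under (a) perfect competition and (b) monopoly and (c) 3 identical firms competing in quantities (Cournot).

Perfect competition: P = MC = 109, so 228 − 5Q = 109 and Q = 23.8.
The monopolist equates marginal revenue to marginal cost: 228 − 10Q = 109, so Q = 11.9. From demand, P = 168.5.
With 3 symmetric Cournot firms, each firm's FOC gives 228 − 20q = 109, so q = 5.95, Q = 3·5.95 = 17.85, and P = 138.75.

Competition: Q = 23.8; Monopoly: Q = 11.9; Cournot: Q = 17.85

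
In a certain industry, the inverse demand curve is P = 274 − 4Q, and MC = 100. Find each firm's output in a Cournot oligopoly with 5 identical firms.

q_i = 7.25

In a 5-firm Cournot equilibrium, symmetry and the first-order condition give q = (274 − 100)/(24) = 7.25. So Q = 36.25 and P = 129.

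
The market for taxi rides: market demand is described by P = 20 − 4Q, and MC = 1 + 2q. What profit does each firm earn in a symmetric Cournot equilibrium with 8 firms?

π_i = 1.25

Cournot with 8 identical firms: the symmetric best-response condition is 20 − 36q = 1 + 2q. Each firm produces q = 0.5, total output Q = 4, price P = 4.
Each firm's profit = 4·0.5 − (1·0.5 + ½·2·0.5²) = 1.25.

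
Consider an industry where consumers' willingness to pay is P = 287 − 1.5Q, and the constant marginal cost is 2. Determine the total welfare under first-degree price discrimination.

Under first-degree price discrimination the firm charges each unit its demand price and produces up to where P = MC, i.e. Q = 190. Consumer surplus is zero; producer surplus equals total surplus.
TS = 27075 (equal to competitive TS).

TS = 27075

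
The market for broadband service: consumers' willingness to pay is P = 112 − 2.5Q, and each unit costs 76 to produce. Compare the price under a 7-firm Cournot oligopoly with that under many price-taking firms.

Cournot: P = 80.5; Competition: P = 76

Cournot with 7 identical firms: the symmetric best-response condition is 112 − 20q = 76. Each firm produces q = 1.8, total output Q = 12.6, price P = 80.5.
Competitive firms price at marginal cost: P = 76, giving Q = 14.4.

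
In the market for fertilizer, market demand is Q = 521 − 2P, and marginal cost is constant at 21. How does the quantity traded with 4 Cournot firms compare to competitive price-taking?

Cournot: Q = 383.2; Competition: Q = 479

Inverting demand: P = 260.5 − 0.5Q.
In a 4-firm Cournot equilibrium, symmetry and the first-order condition give q = (260.5 − 21)/(2.5) = 95.8. So Q = 383.2 and P = 68.9.
Perfect competition: P = MC = 21, so 260.5 − 0.5Q = 21 and Q = 479.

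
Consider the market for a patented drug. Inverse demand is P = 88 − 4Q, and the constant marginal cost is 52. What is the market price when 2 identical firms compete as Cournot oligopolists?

P = 64

With 2 symmetric Cournot firms, each firm's FOC gives 88 − 12q = 52, so q = 3, Q = 2·3 = 6, and P = 64.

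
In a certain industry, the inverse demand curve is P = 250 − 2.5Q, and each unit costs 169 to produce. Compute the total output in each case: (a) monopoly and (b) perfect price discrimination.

A monopolist chooses Q where MR = MC. MR = 250 − 5Q; setting this equal to 169 gives Q = 16.2 and P = 209.5.
A perfectly discriminating monopolist sells every unit with P(Q) ≥ MC(Q), so output equals the competitive quantity Q = 32.4. Each buyer pays their reservation price, so CS = 0 and the firm captures all surplus.

Monopoly: Q = 16.2; Perfect PD: Q = 32.4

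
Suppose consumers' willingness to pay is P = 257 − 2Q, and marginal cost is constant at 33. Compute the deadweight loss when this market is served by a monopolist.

DWL = 3136

Perfect competition: P = MC = 33, so 257 − 2Q = 33 and Q = 112.
Monopoly sets MR = MC: 257 − 4Q = 33 ⇒ Q = 56, P = 257 − 2·56 = 145.
DWL is the triangle between Q = 56 and Q = 112: ½·(112 − 56)·(145 − 33) = 3136.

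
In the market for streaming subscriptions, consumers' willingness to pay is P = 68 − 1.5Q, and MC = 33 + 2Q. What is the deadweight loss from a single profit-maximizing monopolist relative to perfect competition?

DWL = 15.75

Under competition P = MC: 68 − 1.5Q = 33 + 2Q ⇒ Q = 10, P = 53.
A monopolist chooses Q where MR = MC. MR = 68 − 3Q; setting this equal to 33 + 2Q gives Q = 7 and P = 57.5.
CS = ½·(68 − 53)·10 = 75; PS = (53·10 − 33·10 − ½·2·10²) = 100; TS = 175.
CS = ½·(68 − 57.5)·7 = 36.75; PS = (57.5·7 − 33·7 − ½·2·7²) = 122.5; TS = 159.25.
DWL = 175 − 159.25 = 15.75.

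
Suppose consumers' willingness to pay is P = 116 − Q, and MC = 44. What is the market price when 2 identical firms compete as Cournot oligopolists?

With 2 symmetric Cournot firms, each firm's FOC gives 116 − 3q = 44, so q = 24, Q = 2·24 = 48, and P = 68.

P = 68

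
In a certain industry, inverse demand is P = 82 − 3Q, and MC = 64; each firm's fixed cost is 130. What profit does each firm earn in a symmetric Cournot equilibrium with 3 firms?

With 3 symmetric Cournot firms, each firm's FOC gives 82 − 12q = 64, so q = 1.5, Q = 3·1.5 = 4.5, and P = 68.5.
Each firm's profit = (68.5 − 64)·1.5 − 130 = −123.25.

π_i = −123.25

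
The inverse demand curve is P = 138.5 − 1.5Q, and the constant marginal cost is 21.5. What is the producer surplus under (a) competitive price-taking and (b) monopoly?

Competitive firms price at marginal cost: P = 21.5, giving Q = 78.
PS = (21.5 − 21.5)·78 = 0.
The monopolist equates marginal revenue to marginal cost: 138.5 − 3Q = 21.5, so Q = 39. From demand, P = 80.
PS = (80 − 21.5)·39 = 2281.5.

Competition: PS = 0; Monopoly: PS = 2281.5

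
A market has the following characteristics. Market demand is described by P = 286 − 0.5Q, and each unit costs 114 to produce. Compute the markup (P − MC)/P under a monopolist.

Lerner index = 0.43

Monopoly sets MR = MC: 286 − Q = 114 ⇒ Q = 172, P = 286 − 0.5·172 = 200.
Lerner index = (P − MC)/P = (200 − 114)/200 = 0.43.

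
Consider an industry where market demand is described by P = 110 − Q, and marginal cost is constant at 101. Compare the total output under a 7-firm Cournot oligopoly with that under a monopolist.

Cournot: Q = 7.875; Monopoly: Q = 4.5

In a 7-firm Cournot equilibrium, symmetry and the first-order condition give q = (110 − 101)/(8) = 1.125. So Q = 7.875 and P = 102.125.
A monopolist chooses Q where MR = MC. MR = 110 − 2Q; setting this equal to 101 gives Q = 4.5 and P = 105.5.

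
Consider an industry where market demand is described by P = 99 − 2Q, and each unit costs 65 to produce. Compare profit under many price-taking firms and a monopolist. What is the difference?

Perfect competition: P = MC = 65, so 99 − 2Q = 65 and Q = 17.
Profit = (65 − 65)·17 = 0.
A monopolist chooses Q where MR = MC. MR = 99 − 4Q; setting this equal to 65 gives Q = 8.5 and P = 82.
Profit = (82 − 65)·8.5 = 144.5.
Change in profit: 144.5 − 0 = 144.5.

Profit rises by 144.5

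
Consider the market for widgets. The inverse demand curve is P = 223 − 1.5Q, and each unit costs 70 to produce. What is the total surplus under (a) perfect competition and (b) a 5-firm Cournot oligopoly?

Perfect competition: P = MC = 70, so 223 − 1.5Q = 70 and Q = 102.
CS = ½·(223 − 70)·102 = 7803; PS = (70 − 70)·102 = 0; TS = 7803.
Cournot with 5 identical firms: the symmetric best-response condition is 223 − 9q = 70. Each firm produces q = 17, total output Q = 85, price P = 95.5.
CS = ½·(223 − 95.5)·85 = 5418.75; PS = (95.5 − 70)·85 = 2167.5; TS = 7586.25.

Competition: TS = 7803; Cournot: TS = 7586.25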